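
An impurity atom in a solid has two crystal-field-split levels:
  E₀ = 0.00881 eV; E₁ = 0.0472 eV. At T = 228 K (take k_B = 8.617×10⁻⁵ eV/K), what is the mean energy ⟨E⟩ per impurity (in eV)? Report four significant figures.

k_BT = 8.617×10⁻⁵ × 228 K = 0.0196468 eV.
Eᵢ/kT = 0.448419, 2.40243.
Z = Σ e^(−Eᵢ/kT) = e^(−0.448419) + e^(−2.40243) = 0.638637 + 0.0904978 = 0.729135.
⟨E⟩ = Σ Eᵢ e^(−Eᵢ/kT) / Z = (0.00881·0.638637 + 0.0472·0.0904978) / 0.729135 = 0.01357 eV.

0.01357 eV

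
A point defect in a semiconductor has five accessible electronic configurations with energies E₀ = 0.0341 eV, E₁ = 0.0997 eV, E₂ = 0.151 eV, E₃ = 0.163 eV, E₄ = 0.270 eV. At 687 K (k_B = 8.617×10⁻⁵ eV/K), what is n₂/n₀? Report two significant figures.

k_BT = 8.617×10⁻⁵ × 687 K = 0.05920 eV.
n₂/n₀ = exp[−(E₂−E₀)/kT] = exp(−(0.1169 eV)/(0.05920 eV)) = exp(-1.975) = 0.14.

0.14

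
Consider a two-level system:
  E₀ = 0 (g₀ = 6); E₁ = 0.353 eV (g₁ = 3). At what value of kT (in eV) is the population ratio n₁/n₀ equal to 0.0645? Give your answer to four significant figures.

0.1724 eV

n₁/n₀ = (g₁/g₀) exp[−(E₁−E₀)/kT] = 0.0645.
⇒ (E₁−E₀)/kT = ln((3/6)/0.0645) = ln(7.75194) = 2.04794.
kT = 0.353 eV / 2.04794 = 0.1724 eV.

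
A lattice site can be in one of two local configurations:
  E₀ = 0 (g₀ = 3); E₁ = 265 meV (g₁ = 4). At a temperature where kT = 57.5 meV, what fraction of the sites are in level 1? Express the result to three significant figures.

Eᵢ/kT = 0, 4.6087.
Z = Σ gᵢe^(−Eᵢ/kT) = 3·e^(−0) + 4·e^(−4.6087) = 3.0000 + 0.039859 = 3.0399.
P₁ = g₁ e^(−E₁/kT) / Z = 0.039859/3.0399 = 0.0131.

0.0131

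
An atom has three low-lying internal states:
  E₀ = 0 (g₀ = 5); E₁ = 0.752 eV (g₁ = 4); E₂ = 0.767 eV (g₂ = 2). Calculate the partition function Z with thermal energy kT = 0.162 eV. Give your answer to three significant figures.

Eᵢ/kT = 0, 4.6420, 4.7346.
Z = Σ gᵢe^(−Eᵢ/kT) = 5·e^(−0) + 4·e^(−4.6420) + 2·e^(−4.7346) = 5.0000 + 0.038554 + 0.017572 = 5.0561.

Z = 5.06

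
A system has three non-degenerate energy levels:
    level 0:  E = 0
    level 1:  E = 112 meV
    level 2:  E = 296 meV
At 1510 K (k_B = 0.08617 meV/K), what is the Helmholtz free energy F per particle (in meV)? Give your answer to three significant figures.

-55.0 meV

k_BT = 0.08617 × 1510 K = 130.12 meV.
Eᵢ/kT = 0, 0.86074, 2.2748.
Z = Σ e^(−Eᵢ/kT) = e^(−0) + e^(−0.86074) + e^(−2.2748) = 1.0000 + 0.42285 + 0.10282 = 1.5257.
F = −kT ln Z = −130.12 × ln(1.5257) = −130.12 × 0.42245 = -55.0 meV.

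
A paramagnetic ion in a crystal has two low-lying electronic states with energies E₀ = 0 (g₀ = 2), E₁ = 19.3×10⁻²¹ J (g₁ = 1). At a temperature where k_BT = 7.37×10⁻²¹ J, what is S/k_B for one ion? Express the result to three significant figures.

0.821

Eᵢ/kT = 0, 2.6187.
Z = Σ gᵢe^(−Eᵢ/kT) = 2·e^(−0) + 1·e^(−2.6187) = 2.0000 + 0.072898 = 2.0729.
⟨E⟩ = Σ EᵢPᵢ = 0.67873 ×10⁻²¹ J.
S/k_B = ln Z + ⟨E⟩/kT = ln(2.0729) + 0.67873/7.37 = 0.72895 + 0.092094 = 0.821.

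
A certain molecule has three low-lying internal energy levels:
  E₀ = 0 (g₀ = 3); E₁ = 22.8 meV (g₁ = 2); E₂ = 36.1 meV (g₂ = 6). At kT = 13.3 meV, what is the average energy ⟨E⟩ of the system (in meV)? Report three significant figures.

6.00 meV

Eᵢ/kT = 0, 1.7143, 2.7143.
Z = Σ gᵢe^(−Eᵢ/kT) = 3·e^(−0) + 2·e^(−1.7143) + 6·e^(−2.7143) = 3.0000 + 0.36018 + 0.39751 = 3.7577.
⟨E⟩ = Σ Eᵢ gᵢe^(−Eᵢ/kT) / Z = (0·3.0000 + 22.8·0.36018 + 36.1·0.39751) / 3.7577 = 6.00 meV.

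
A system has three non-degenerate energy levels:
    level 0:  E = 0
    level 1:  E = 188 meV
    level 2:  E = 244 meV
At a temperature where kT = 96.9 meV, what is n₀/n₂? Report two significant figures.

12

n₀/n₂ = exp[−(E₀−E₂)/kT] = exp(−(-244 meV)/(96.9 meV)) = exp(2.518) = 12.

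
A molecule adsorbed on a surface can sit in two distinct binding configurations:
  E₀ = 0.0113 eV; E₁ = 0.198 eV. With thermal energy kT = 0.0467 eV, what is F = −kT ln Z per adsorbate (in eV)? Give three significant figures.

0.0105 eV

Eᵢ/kT = 0.24197, 4.2398.
Z = Σ e^(−Eᵢ/kT) = e^(−0.24197) + e^(−4.2398) = 0.78508 + 0.014410 = 0.79949.
F = −kT ln Z = −0.0467 × ln(0.79949) = −0.0467 × -0.22378 = 0.0105 eV.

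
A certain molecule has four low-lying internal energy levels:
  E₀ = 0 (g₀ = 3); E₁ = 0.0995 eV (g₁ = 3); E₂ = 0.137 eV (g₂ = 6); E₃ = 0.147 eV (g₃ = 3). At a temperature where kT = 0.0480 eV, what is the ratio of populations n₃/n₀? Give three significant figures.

0.0468

n₃/n₀ = (g₃/g₀) exp[−(E₃−E₀)/kT] = (3/3) × exp(−(0.147 eV)/(0.0480 eV)) = (3/3) × exp(-3.0625) = 0.0468.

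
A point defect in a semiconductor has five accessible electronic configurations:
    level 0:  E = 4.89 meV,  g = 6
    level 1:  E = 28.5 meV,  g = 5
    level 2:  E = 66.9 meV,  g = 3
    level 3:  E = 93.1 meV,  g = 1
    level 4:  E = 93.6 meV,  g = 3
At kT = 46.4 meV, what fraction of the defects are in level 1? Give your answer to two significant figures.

Eᵢ/kT = 0.1054, 0.6142, 1.442, 2.006, 2.017.
Z = Σ gᵢe^(−Eᵢ/kT) = 6·e^(−0.1054) + 5·e^(−0.6142) + 3·e^(−1.442) + 1·e^(−2.006) + 3·e^(−2.017) = 5.400 + 2.705 + 0.7094 + 0.1345 + 0.3992 = 9.348.
P₁ = g₁ e^(−E₁/kT) / Z = 2.705/9.348 = 0.29.

0.29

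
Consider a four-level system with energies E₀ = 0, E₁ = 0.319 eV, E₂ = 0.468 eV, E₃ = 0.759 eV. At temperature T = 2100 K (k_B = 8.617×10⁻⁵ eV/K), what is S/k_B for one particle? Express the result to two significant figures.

0.68

k_BT = 8.617×10⁻⁵ × 2100 K = 0.1810 eV.
Eᵢ/kT = 0, 1.762, 2.586, 4.193.
Z = Σ e^(−Eᵢ/kT) = e^(−0) + e^(−1.762) + e^(−2.586) + e^(−4.193) = 1.000 + 0.1717 + 0.07532 + 0.01510 = 1.262.
⟨E⟩ = Σ EᵢPᵢ = 0.08041 eV.
S/k_B = ln Z + ⟨E⟩/kT = ln(1.262) + 0.08041/0.1810 = 0.2327 + 0.4443 = 0.68.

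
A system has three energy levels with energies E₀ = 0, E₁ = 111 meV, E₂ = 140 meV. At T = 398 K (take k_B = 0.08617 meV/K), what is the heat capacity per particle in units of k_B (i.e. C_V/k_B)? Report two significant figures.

k_BT = 0.08617 × 398 K = 34.30 meV.
Eᵢ/kT = 0, 3.236, 4.082.
Z = Σ e^(−Eᵢ/kT) = e^(−0) + e^(−3.236) + e^(−4.082) = 1.000 + 0.03932 + 0.01687 = 1.056.
⟨E⟩ = 6.370 meV, ⟨E²⟩ = 771.9 meV².
C_V/k_B = (⟨E²⟩ − ⟨E⟩²)/(kT)² = (771.9 − 40.58)/1176 = 0.62.

0.62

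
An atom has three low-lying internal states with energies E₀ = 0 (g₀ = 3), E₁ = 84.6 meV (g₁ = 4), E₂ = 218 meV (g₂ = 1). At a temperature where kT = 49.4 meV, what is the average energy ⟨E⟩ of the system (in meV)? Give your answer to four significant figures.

17.06 meV

Eᵢ/kT = 0, 1.71255, 4.41296.
Z = Σ gᵢe^(−Eᵢ/kT) = 3·e^(−0) + 4·e^(−1.71255) + 1·e^(−4.41296) = 3.00000 + 0.721621 + 0.0121193 = 3.73374.
⟨E⟩ = Σ Eᵢ gᵢe^(−Eᵢ/kT) / Z = (0·3.00000 + 84.6·0.721621 + 218·0.0121193) / 3.73374 = 17.06 meV.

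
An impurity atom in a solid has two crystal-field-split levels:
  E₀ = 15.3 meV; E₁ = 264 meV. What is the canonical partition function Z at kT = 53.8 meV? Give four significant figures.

Eᵢ/kT = 0.284387, 4.90706.
Z = Σ e^(−Eᵢ/kT) = e^(−0.284387) + e^(−4.90706) = 0.752475 + 0.00739420 = 0.759869.

Z = 0.7599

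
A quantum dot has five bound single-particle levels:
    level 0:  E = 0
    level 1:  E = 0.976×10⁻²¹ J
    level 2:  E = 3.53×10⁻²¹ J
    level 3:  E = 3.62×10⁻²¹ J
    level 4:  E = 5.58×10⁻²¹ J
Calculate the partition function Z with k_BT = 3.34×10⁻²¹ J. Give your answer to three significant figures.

Eᵢ/kT = 0, 0.29222, 1.0569, 1.0838, 1.6707.
Z = Σ e^(−Eᵢ/kT) = e^(−0) + e^(−0.29222) + e^(−1.0569) + e^(−1.0838) + e^(−1.6707) = 1.0000 + 0.74660 + 0.34753 + 0.33831 + 0.18812 = 2.6206.

Z = 2.62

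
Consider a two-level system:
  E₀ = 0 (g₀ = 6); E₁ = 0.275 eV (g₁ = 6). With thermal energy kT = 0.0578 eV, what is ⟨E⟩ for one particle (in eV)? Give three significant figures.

Eᵢ/kT = 0, 4.7578.
Z = Σ gᵢe^(−Eᵢ/kT) = 6·e^(−0) + 6·e^(−4.7578) = 6.0000 + 0.051507 = 6.0515.
⟨E⟩ = Σ Eᵢ gᵢe^(−Eᵢ/kT) / Z = (0·6.0000 + 0.275·0.051507) / 6.0515 = 0.00234 eV.

0.00234 eV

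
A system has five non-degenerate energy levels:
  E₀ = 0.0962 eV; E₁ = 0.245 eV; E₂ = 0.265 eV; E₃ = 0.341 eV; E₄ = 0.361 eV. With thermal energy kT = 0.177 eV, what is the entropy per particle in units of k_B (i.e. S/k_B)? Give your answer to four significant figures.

Eᵢ/kT = 0.543503, 1.38418, 1.49718, 1.92655, 2.03955.
Z = Σ e^(−Eᵢ/kT) = e^(−0.543503) + e^(−1.38418) + e^(−1.49718) + e^(−1.92655) + e^(−2.03955) = 0.580710 + 0.250529 + 0.223760 + 0.145650 + 0.130087 = 1.33074.
⟨E⟩ = Σ EᵢPᵢ = 0.205276 eV.
S/k_B = ln Z + ⟨E⟩/kT = ln(1.33074) + 0.205276/0.177 = 0.285735 + 1.15975 = 1.445.

1.445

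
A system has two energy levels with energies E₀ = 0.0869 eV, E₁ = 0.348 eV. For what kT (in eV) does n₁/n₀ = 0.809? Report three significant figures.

1.23 eV

n₁/n₀ = exp[−(E₁−E₀)/kT] = 0.809.
⇒ (E₁−E₀)/kT = ln(1/0.809) = ln(1.2361) = 0.21196.
kT = 0.2611 eV / 0.21196 = 1.23 eV.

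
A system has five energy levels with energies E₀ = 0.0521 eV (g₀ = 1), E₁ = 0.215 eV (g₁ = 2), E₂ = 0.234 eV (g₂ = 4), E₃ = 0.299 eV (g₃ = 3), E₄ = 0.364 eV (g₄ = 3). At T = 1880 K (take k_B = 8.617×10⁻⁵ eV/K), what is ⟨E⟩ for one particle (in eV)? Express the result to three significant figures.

k_BT = 8.617×10⁻⁵ × 1880 K = 0.16200 eV.
Eᵢ/kT = 0.32160, 1.3272, 1.4444, 1.8457, 2.2469.
Z = Σ gᵢe^(−Eᵢ/kT) = 1·e^(−0.32160) + 2·e^(−1.3272) + 4·e^(−1.4444) + 3·e^(−1.8457) + 3·e^(−2.2469) = 0.72499 + 0.53044 + 0.94355 + 0.47374 + 0.31718 = 2.9899.
⟨E⟩ = Σ Eᵢ gᵢe^(−Eᵢ/kT) / Z = (0.0521·0.72499 + 0.215·0.53044 + 0.234·0.94355 + 0.299·0.47374 + 0.364·0.31718) / 2.9899 = 0.211 eV.

0.211 eV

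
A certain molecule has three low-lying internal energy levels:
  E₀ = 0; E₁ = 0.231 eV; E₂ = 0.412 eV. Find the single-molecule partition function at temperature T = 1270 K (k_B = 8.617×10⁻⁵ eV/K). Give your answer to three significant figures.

Z = 1.14

k_BT = 8.617×10⁻⁵ × 1270 K = 0.10944 eV.
Eᵢ/kT = 0, 2.1107, 3.7646.
Z = Σ e^(−Eᵢ/kT) = e^(−0) + e^(−2.1107) + e^(−3.7646) = 1.0000 + 0.12115 + 0.023177 = 1.1443.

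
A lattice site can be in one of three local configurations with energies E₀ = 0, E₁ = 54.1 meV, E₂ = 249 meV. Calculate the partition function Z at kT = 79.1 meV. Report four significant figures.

Z = 1.548

Eᵢ/kT = 0, 0.683944, 3.14791.
Z = Σ e^(−Eᵢ/kT) = e^(−0) + e^(−0.683944) + e^(−3.14791) = 1.00000 + 0.504623 + 0.0429418 = 1.54756.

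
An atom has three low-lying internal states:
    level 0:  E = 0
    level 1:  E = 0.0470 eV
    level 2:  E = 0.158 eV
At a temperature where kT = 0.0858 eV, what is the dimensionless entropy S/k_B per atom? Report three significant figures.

0.903

Eᵢ/kT = 0, 0.54779, 1.8415.
Z = Σ e^(−Eᵢ/kT) = e^(−0) + e^(−0.54779) + e^(−1.8415) = 1.0000 + 0.57823 + 0.15858 = 1.7368.
⟨E⟩ = Σ EᵢPᵢ = 0.030074 eV.
S/k_B = ln Z + ⟨E⟩/kT = ln(1.7368) + 0.030074/0.0858 = 0.55204 + 0.35051 = 0.903.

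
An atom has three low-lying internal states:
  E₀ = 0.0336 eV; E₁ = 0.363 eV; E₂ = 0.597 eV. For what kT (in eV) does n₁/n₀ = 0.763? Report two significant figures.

n₁/n₀ = exp[−(E₁−E₀)/kT] = 0.763.
⇒ (E₁−E₀)/kT = ln(1/0.763) = ln(1.311) = 0.2708.
kT = 0.3294 eV / 0.2708 = 1.2 eV.

1.2 eV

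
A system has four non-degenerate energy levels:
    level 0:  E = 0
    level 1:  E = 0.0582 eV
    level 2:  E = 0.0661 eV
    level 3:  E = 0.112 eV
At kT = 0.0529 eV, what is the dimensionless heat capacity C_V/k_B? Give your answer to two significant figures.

Eᵢ/kT = 0, 1.100, 1.250, 2.117.
Z = Σ e^(−Eᵢ/kT) = e^(−0) + e^(−1.100) + e^(−1.250) + e^(−2.117) = 1.000 + 0.3329 + 0.2865 + 0.1204 = 1.740.
⟨E⟩ = 0.02977 eV, ⟨E²⟩ = 0.002235 eV².
C_V/k_B = (⟨E²⟩ − ⟨E⟩²)/(kT)² = (0.002235 − 0.0008863)/0.002798 = 0.48.

0.48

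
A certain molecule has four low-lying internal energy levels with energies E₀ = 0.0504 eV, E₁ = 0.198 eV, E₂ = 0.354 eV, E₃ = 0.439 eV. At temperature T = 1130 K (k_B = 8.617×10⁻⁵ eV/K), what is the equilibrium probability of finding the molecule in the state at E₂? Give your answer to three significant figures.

k_BT = 8.617×10⁻⁵ × 1130 K = 0.097372 eV.
Eᵢ/kT = 0.51760, 2.0334, 3.6355, 4.5085.
Z = Σ e^(−Eᵢ/kT) = e^(−0.51760) + e^(−2.0334) + e^(−3.6355) + e^(−4.5085) = 0.59595 + 0.13089 + 0.026371 + 0.011015 = 0.76423.
P₂ = e^(−E₂/kT) / Z = 0.026371/0.76423 = 0.0345.

0.0345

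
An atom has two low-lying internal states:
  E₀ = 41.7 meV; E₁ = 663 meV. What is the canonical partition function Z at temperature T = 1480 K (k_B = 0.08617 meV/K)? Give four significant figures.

Z = 0.7266

k_BT = 0.08617 × 1480 K = 127.532 meV.
Eᵢ/kT = 0.326977, 5.19870.
Z = Σ e^(−Eᵢ/kT) = e^(−0.326977) + e^(−5.19870) = 0.721100 + 0.00552374 = 0.726624.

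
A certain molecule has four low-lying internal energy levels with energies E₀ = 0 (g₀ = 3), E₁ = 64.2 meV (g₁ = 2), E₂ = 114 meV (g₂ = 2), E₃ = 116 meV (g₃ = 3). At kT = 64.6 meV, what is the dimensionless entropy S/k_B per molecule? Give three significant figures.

2.01

Eᵢ/kT = 0, 0.99381, 1.7647, 1.7957.
Z = Σ gᵢe^(−Eᵢ/kT) = 3·e^(−0) + 2·e^(−0.99381) + 2·e^(−1.7647) + 3·e^(−1.7957) = 3.0000 + 0.74033 + 0.34248 + 0.49803 = 4.5808.
⟨E⟩ = Σ EᵢPᵢ = 31.511 meV.
S/k_B = ln Z + ⟨E⟩/kT = ln(4.5808) + 31.511/64.6 = 1.5219 + 0.48779 = 2.01.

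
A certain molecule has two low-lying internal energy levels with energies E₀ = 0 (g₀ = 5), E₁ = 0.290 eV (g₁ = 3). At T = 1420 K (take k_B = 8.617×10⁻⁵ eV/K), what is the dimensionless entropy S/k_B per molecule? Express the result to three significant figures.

1.79

k_BT = 8.617×10⁻⁵ × 1420 K = 0.12236 eV.
Eᵢ/kT = 0, 2.3701.
Z = Σ gᵢe^(−Eᵢ/kT) = 5·e^(−0) + 3·e^(−2.3701) = 5.0000 + 0.28041 = 5.2804.
⟨E⟩ = Σ EᵢPᵢ = 0.015400 eV.
S/k_B = ln Z + ⟨E⟩/kT = ln(5.2804) + 0.015400/0.12236 = 1.6640 + 0.12586 = 1.79.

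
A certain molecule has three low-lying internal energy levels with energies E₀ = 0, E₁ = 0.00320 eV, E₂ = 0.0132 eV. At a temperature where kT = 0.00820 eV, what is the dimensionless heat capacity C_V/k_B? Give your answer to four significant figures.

0.2335

Eᵢ/kT = 0, 0.390244, 1.60976.
Z = Σ e^(−Eᵢ/kT) = e^(−0) + e^(−0.390244) + e^(−1.60976) = 1.00000 + 0.676892 + 0.199936 = 1.87683.
⟨E⟩ = 0.00256028 eV, ⟨E²⟩ = 0.0000222547 eV².
C_V/k_B = (⟨E²⟩ − ⟨E⟩²)/(kT)² = (0.0000222547 − 0.00000655503)/0.0000672400 = 0.2335.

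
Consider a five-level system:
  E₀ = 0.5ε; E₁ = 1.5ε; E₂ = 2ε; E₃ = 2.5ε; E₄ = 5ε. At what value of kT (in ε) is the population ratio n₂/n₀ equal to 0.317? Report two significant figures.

1.3 ε

n₂/n₀ = exp[−(E₂−E₀)/kT] = 0.317.
⇒ (E₂−E₀)/kT = ln(1/0.317) = ln(3.155) = 1.149.
kT = 1.5ε / 1.149 = 1.3 ε.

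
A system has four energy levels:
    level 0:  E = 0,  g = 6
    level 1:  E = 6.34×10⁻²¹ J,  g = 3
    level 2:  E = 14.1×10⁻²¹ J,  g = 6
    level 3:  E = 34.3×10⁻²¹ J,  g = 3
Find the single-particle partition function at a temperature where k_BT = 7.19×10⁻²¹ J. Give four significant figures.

Z = 8.112

Eᵢ/kT = 0, 0.881780, 1.96106, 4.77051.
Z = Σ gᵢe^(−Eᵢ/kT) = 6·e^(−0) + 3·e^(−0.881780) + 6·e^(−1.96106) + 3·e^(−4.77051) = 6.00000 + 1.24214 + 0.844255 + 0.0254282 = 8.11182.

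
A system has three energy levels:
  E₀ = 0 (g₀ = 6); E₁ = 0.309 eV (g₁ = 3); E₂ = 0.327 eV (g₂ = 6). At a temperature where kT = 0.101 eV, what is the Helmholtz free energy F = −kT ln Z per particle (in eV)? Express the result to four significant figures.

-0.1871 eV

Eᵢ/kT = 0, 3.05941, 3.23762.
Z = Σ gᵢe^(−Eᵢ/kT) = 6·e^(−0) + 3·e^(−3.05941) + 6·e^(−3.23762) = 6.00000 + 0.140746 + 0.235543 = 6.37629.
F = −kT ln Z = −0.101 × ln(6.37629) = −0.101 × 1.85259 = -0.1871 eV.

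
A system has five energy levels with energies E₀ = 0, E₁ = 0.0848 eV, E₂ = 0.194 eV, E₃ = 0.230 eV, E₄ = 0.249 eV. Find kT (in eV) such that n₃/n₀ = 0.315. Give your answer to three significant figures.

0.199 eV

n₃/n₀ = exp[−(E₃−E₀)/kT] = 0.315.
⇒ (E₃−E₀)/kT = ln(1/0.315) = ln(3.1746) = 1.1552.
kT = 0.230 eV / 1.1552 = 0.199 eV.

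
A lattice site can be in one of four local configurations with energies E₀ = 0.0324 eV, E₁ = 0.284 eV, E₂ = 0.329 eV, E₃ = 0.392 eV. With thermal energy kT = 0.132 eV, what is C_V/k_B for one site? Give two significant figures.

Eᵢ/kT = 0.2455, 2.152, 2.492, 2.970.
Z = Σ e^(−Eᵢ/kT) = e^(−0.2455) + e^(−2.152) + e^(−2.492) + e^(−2.970) = 0.7823 + 0.1163 + 0.08274 + 0.05130 = 1.033.
⟨E⟩ = 0.1023 eV, ⟨E²⟩ = 0.02618 eV².
C_V/k_B = (⟨E²⟩ − ⟨E⟩²)/(kT)² = (0.02618 − 0.01047)/0.01742 = 0.90.

0.90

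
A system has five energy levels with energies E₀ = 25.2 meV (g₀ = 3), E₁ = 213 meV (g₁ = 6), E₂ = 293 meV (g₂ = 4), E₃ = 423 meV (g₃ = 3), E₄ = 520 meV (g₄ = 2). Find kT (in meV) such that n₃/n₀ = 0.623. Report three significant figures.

n₃/n₀ = (g₃/g₀) exp[−(E₃−E₀)/kT] = 0.623.
⇒ (E₃−E₀)/kT = ln((3/3)/0.623) = ln(1.6051) = 0.47319.
kT = 397.8 meV / 0.47319 = 841 meV.

841 meV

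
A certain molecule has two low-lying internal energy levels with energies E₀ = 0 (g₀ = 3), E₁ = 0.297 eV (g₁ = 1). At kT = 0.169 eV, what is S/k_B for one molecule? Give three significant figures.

1.25

Eᵢ/kT = 0, 1.7574.
Z = Σ gᵢe^(−Eᵢ/kT) = 3·e^(−0) + 1·e^(−1.7574) = 3.0000 + 0.17249 = 3.1725.
⟨E⟩ = Σ EᵢPᵢ = 0.016148 eV.
S/k_B = ln Z + ⟨E⟩/kT = ln(3.1725) + 0.016148/0.169 = 1.1545 + 0.095550 = 1.25.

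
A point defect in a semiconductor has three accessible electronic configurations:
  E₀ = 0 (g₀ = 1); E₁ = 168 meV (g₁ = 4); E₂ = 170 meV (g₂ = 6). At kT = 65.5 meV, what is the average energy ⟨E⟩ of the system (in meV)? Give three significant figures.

Eᵢ/kT = 0, 2.5649, 2.5954.
Z = Σ gᵢe^(−Eᵢ/kT) = 1·e^(−0) + 4·e^(−2.5649) + 6·e^(−2.5954) = 1.0000 + 0.30771 + 0.44770 = 1.7554.
⟨E⟩ = Σ Eᵢ gᵢe^(−Eᵢ/kT) / Z = (0·1.0000 + 168·0.30771 + 170·0.44770) / 1.7554 = 72.8 meV.

72.8 meV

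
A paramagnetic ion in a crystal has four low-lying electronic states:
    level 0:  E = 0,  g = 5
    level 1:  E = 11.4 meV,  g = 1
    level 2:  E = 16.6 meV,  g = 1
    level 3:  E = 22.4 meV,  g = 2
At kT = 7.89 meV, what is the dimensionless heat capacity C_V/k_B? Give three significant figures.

Eᵢ/kT = 0, 1.4449, 2.1039, 2.8390.
Z = Σ gᵢe^(−Eᵢ/kT) = 5·e^(−0) + 1·e^(−1.4449) + 1·e^(−2.1039) + 2·e^(−2.8390) = 5.0000 + 0.23577 + 0.12198 + 0.11697 = 5.4747.
⟨E⟩ = 1.3394 meV, ⟨E²⟩ = 22.457 meV².
C_V/k_B = (⟨E²⟩ − ⟨E⟩²)/(kT)² = (22.457 − 1.7940)/62.252 = 0.332.

0.332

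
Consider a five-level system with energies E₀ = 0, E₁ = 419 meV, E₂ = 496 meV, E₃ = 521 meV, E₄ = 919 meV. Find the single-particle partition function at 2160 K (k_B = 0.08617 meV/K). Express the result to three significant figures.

Z = 1.24

k_BT = 0.08617 × 2160 K = 186.13 meV.
Eᵢ/kT = 0, 2.2511, 2.6648, 2.7991, 4.9374.
Z = Σ e^(−Eᵢ/kT) = e^(−0) + e^(−2.2511) + e^(−2.6648) + e^(−2.7991) + e^(−4.9374) = 1.0000 + 0.10528 + 0.069613 + 0.060865 + 0.0071732 = 1.2429.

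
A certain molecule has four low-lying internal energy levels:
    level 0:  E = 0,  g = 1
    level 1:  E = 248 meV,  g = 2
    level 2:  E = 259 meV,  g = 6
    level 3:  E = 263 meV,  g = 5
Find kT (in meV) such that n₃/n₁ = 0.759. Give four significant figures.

12.58 meV

n₃/n₁ = (g₃/g₁) exp[−(E₃−E₁)/kT] = 0.759.
⇒ (E₃−E₁)/kT = ln((5/2)/0.759) = ln(3.29381) = 1.19204.
kT = 15 meV / 1.19204 = 12.58 meV.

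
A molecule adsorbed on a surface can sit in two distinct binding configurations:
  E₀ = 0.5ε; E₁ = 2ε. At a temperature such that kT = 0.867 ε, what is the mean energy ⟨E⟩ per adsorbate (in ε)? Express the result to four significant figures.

0.7259 ε

Eᵢ/kT = 0.576701, 2.30681.
Z = Σ e^(−Eᵢ/kT) = e^(−0.576701) + e^(−2.30681) = 0.561749 + 0.0995784 = 0.661327.
⟨E⟩ = Σ Eᵢ e^(−Eᵢ/kT) / Z = (0.5·0.561749 + 2·0.0995784) / 0.661327 = 0.7259 ε.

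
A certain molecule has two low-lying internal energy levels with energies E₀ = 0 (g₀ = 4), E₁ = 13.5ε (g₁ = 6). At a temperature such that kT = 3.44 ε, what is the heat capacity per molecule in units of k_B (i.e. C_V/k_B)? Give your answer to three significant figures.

0.430

Eᵢ/kT = 0, 3.9244.
Z = Σ gᵢe^(−Eᵢ/kT) = 4·e^(−0) + 6·e^(−3.9244) = 4.0000 + 0.11852 = 4.1185.
⟨E⟩ = 0.38850 ε, ⟨E²⟩ = 5.2447 ε².
C_V/k_B = (⟨E²⟩ − ⟨E⟩²)/(kT)² = (5.2447 − 0.15093)/11.834 = 0.430.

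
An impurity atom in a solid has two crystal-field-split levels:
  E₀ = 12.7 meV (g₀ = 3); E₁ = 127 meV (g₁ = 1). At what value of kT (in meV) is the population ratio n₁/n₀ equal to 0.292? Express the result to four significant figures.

n₁/n₀ = (g₁/g₀) exp[−(E₁−E₀)/kT] = 0.292.
⇒ (E₁−E₀)/kT = ln((1/3)/0.292) = ln(1.14155) = 0.132387.
kT = 114.3 meV / 0.132387 = 863.4 meV.

863.4 meV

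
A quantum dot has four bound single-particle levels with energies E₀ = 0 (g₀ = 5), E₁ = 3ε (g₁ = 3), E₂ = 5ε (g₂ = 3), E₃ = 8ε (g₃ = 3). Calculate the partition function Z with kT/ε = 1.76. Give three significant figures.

Eᵢ/kT = 0, 1.7045, 2.8409, 4.5455.
Z = Σ gᵢe^(−Eᵢ/kT) = 5·e^(−0) + 3·e^(−1.7045) + 3·e^(−2.8409) + 3·e^(−4.5455) = 5.0000 + 0.54559 + 0.17512 + 0.031845 = 5.7526.

Z = 5.75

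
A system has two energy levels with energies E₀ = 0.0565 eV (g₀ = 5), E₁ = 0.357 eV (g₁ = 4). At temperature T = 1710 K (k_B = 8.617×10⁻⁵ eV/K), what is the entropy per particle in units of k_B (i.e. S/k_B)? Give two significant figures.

k_BT = 8.617×10⁻⁵ × 1710 K = 0.1474 eV.
Eᵢ/kT = 0.3833, 2.422.
Z = Σ gᵢe^(−Eᵢ/kT) = 5·e^(−0.3833) + 4·e^(−2.422) = 3.408 + 0.3550 = 3.763.
⟨E⟩ = Σ EᵢPᵢ = 0.08485 eV.
S/k_B = ln Z + ⟨E⟩/kT = ln(3.763) + 0.08485/0.1474 = 1.325 + 0.5756 = 1.9.

1.9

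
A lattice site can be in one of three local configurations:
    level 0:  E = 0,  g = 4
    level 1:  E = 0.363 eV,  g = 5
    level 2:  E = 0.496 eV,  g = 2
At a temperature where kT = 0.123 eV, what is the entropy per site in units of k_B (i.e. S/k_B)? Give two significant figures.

1.7

Eᵢ/kT = 0, 2.951, 4.033.
Z = Σ gᵢe^(−Eᵢ/kT) = 4·e^(−0) + 5·e^(−2.951) + 2·e^(−4.033) = 4.000 + 0.2614 + 0.03544 = 4.297.
⟨E⟩ = Σ EᵢPᵢ = 0.02617 eV.
S/k_B = ln Z + ⟨E⟩/kT = ln(4.297) + 0.02617/0.123 = 1.458 + 0.2128 = 1.7.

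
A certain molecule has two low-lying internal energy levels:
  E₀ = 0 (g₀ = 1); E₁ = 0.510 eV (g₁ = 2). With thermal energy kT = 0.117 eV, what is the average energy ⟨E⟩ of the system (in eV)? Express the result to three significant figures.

Eᵢ/kT = 0, 4.3590.
Z = Σ gᵢe^(−Eᵢ/kT) = 1·e^(−0) + 2·e^(−4.3590) = 1.0000 + 0.025582 = 1.0256.
⟨E⟩ = Σ Eᵢ gᵢe^(−Eᵢ/kT) / Z = (0·1.0000 + 0.510·0.025582) / 1.0256 = 0.0127 eV.

0.0127 eV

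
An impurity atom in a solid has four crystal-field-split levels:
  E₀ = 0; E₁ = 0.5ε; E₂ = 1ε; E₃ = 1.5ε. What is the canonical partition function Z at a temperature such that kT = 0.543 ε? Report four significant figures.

Z = 1.620

Eᵢ/kT = 0, 0.920810, 1.84162, 2.76243.
Z = Σ e^(−Eᵢ/kT) = e^(−0) + e^(−0.920810) + e^(−1.84162) + e^(−2.76243) = 1.00000 + 0.398196 + 0.158560 + 0.0631382 = 1.61989.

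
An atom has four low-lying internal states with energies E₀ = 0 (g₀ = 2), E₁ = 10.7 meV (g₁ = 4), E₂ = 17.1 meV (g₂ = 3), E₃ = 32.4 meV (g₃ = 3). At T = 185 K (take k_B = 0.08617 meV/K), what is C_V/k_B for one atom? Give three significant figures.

k_BT = 0.08617 × 185 K = 15.941 meV.
Eᵢ/kT = 0, 0.67123, 1.0727, 2.0325.
Z = Σ gᵢe^(−Eᵢ/kT) = 2·e^(−0) + 4·e^(−0.67123) + 3·e^(−1.0727) + 3·e^(−2.0325) = 2.0000 + 2.0443 + 1.0263 + 0.39302 = 5.4636.
⟨E⟩ = 9.5464 meV, ⟨E²⟩ = 173.28 meV².
C_V/k_B = (⟨E²⟩ − ⟨E⟩²)/(kT)² = (173.28 − 91.134)/254.12 = 0.323.

0.323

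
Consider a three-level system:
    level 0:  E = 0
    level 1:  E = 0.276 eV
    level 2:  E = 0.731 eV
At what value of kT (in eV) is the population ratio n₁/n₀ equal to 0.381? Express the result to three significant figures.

0.286 eV

n₁/n₀ = exp[−(E₁−E₀)/kT] = 0.381.
⇒ (E₁−E₀)/kT = ln(1/0.381) = ln(2.6247) = 0.96497.
kT = 0.276 eV / 0.96497 = 0.286 eV.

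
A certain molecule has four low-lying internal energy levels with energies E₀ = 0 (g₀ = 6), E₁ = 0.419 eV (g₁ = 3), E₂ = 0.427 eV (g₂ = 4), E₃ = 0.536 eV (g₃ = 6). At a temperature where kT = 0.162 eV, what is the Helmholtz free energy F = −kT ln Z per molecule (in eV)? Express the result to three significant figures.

-0.309 eV

Eᵢ/kT = 0, 2.5864, 2.6358, 3.3086.
Z = Σ gᵢe^(−Eᵢ/kT) = 6·e^(−0) + 3·e^(−2.5864) + 4·e^(−2.6358) + 6·e^(−3.3086) = 6.0000 + 0.22587 + 0.28665 + 0.21940 = 6.7319.
F = −kT ln Z = −0.162 × ln(6.7319) = −0.162 × 1.9069 = -0.309 eV.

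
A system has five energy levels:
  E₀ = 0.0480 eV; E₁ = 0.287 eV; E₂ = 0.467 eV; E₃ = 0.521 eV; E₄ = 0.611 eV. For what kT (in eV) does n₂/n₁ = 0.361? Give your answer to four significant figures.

0.1767 eV

n₂/n₁ = exp[−(E₂−E₁)/kT] = 0.361.
⇒ (E₂−E₁)/kT = ln(1/0.361) = ln(2.77008) = 1.01888.
kT = 0.180 eV / 1.01888 = 0.1767 eV.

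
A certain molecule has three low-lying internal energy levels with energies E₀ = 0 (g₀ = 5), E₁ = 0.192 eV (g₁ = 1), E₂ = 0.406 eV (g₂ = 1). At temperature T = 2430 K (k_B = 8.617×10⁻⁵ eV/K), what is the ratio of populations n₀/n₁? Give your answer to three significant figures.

k_BT = 8.617×10⁻⁵ × 2430 K = 0.20939 eV.
n₀/n₁ = (g₀/g₁) exp[−(E₀−E₁)/kT] = (5/1) × exp(−(-0.192 eV)/(0.20939 eV)) = (5/1) × exp(0.91695) = 12.5.

12.5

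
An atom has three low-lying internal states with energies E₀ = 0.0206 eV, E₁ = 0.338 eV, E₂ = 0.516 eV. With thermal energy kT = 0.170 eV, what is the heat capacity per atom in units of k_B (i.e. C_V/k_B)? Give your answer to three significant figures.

Eᵢ/kT = 0.12118, 1.9882, 3.0353.
Z = Σ e^(−Eᵢ/kT) = e^(−0.12118) + e^(−1.9882) + e^(−3.0353) = 0.88587 + 0.13694 + 0.048060 = 1.0709.
⟨E⟩ = 0.083419 eV, ⟨E²⟩ = 0.026909 eV².
C_V/k_B = (⟨E²⟩ − ⟨E⟩²)/(kT)² = (0.026909 − 0.0069587)/0.028900 = 0.690.

0.690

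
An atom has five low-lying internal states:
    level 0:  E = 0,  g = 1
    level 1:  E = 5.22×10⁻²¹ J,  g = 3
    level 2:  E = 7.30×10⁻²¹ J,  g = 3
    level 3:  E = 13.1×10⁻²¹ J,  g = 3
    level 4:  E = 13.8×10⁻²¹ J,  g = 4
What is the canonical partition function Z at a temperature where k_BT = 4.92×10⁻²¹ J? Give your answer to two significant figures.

Eᵢ/kT = 0, 1.061, 1.484, 2.663, 2.805.
Z = Σ gᵢe^(−Eᵢ/kT) = 1·e^(−0) + 3·e^(−1.061) + 3·e^(−1.484) + 3·e^(−2.663) + 4·e^(−2.805) = 1.000 + 1.038 + 0.6802 + 0.2092 + 0.2420 = 3.169.

Z = 3.2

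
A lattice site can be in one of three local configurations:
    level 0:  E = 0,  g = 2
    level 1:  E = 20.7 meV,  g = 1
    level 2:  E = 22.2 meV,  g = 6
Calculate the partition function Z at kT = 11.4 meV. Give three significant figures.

Z = 3.02

Eᵢ/kT = 0, 1.8158, 1.9474.
Z = Σ gᵢe^(−Eᵢ/kT) = 2·e^(−0) + 1·e^(−1.8158) + 6·e^(−1.9474) = 2.0000 + 0.16271 + 0.85587 = 3.0186.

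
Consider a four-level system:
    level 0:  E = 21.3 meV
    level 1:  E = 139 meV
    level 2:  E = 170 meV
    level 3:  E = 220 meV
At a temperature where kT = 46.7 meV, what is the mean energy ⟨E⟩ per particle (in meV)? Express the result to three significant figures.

37.5 meV

Eᵢ/kT = 0.45610, 2.9764, 3.6403, 4.7109.
Z = Σ e^(−Eᵢ/kT) = e^(−0.45610) + e^(−2.9764) + e^(−3.6403) + e^(−4.7109) = 0.63375 + 0.050976 + 0.026244 + 0.0089967 = 0.71997.
⟨E⟩ = Σ Eᵢ e^(−Eᵢ/kT) / Z = (21.3·0.63375 + 139·0.050976 + 170·0.026244 + 220·0.0089967) / 0.71997 = 37.5 meV.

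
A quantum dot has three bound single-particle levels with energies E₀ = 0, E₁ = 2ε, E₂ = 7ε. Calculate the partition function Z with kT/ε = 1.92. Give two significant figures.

Eᵢ/kT = 0, 1.042, 3.646.
Z = Σ e^(−Eᵢ/kT) = e^(−0) + e^(−1.042) + e^(−3.646) = 1.000 + 0.3527 + 0.02610 = 1.379.

Z = 1.4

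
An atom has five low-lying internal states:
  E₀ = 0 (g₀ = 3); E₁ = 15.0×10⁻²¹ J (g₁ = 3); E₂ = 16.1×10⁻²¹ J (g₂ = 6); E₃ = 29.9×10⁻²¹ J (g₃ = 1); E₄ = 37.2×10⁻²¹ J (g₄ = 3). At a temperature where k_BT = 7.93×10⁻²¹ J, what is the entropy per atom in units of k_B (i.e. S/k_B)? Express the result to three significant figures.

Eᵢ/kT = 0, 1.8916, 2.0303, 3.7705, 4.6910.
Z = Σ gᵢe^(−Eᵢ/kT) = 3·e^(−0) + 3·e^(−1.8916) + 6·e^(−2.0303) + 1·e^(−3.7705) + 3·e^(−4.6910) = 3.0000 + 0.45249 + 0.78778 + 0.023041 + 0.027533 = 4.2908.
⟨E⟩ = Σ EᵢPᵢ = 4.9370 ×10⁻²¹ J.
S/k_B = ln Z + ⟨E⟩/kT = ln(4.2908) + 4.9370/7.93 = 1.4565 + 0.62257 = 2.08.

2.08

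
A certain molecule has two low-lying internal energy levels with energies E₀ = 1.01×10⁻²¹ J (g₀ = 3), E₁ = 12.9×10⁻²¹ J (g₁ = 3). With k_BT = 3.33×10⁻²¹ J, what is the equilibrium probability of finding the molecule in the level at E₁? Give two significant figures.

Eᵢ/kT = 0.3033, 3.874.
Z = Σ gᵢe^(−Eᵢ/kT) = 3·e^(−0.3033) + 3·e^(−3.874) = 2.215 + 0.06233 = 2.277.
P₁ = g₁ e^(−E₁/kT) / Z = 0.06233/2.277 = 0.027.

0.027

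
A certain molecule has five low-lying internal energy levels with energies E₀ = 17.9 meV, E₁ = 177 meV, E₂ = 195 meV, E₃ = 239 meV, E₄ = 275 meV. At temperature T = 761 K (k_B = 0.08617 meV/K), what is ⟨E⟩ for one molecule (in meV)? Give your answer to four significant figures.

k_BT = 0.08617 × 761 K = 65.5754 meV.
Eᵢ/kT = 0.272968, 2.69918, 2.97368, 3.64466, 4.19365.
Z = Σ e^(−Eᵢ/kT) = e^(−0.272968) + e^(−2.69918) + e^(−2.97368) + e^(−3.64466) + e^(−4.19365) = 0.761117 + 0.0672606 + 0.0511149 + 0.0261303 + 0.0150911 = 0.920714.
⟨E⟩ = Σ Eᵢ e^(−Eᵢ/kT) / Z = (17.9·0.761117 + 177·0.0672606 + 195·0.0511149 + 239·0.0261303 + 275·0.0150911) / 0.920714 = 49.84 meV.

49.84 meV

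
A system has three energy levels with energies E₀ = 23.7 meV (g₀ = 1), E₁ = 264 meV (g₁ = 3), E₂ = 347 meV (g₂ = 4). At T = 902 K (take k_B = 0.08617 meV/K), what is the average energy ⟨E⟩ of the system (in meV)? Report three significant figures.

67.9 meV

k_BT = 0.08617 × 902 K = 77.725 meV.
Eᵢ/kT = 0.30492, 3.3966, 4.4645.
Z = Σ gᵢe^(−Eᵢ/kT) = 1·e^(−0.30492) + 3·e^(−3.3966) + 4·e^(−4.4645) = 0.73718 + 0.10046 + 0.046042 = 0.88368.
⟨E⟩ = Σ Eᵢ gᵢe^(−Eᵢ/kT) / Z = (23.7·0.73718 + 264·0.10046 + 347·0.046042) / 0.88368 = 67.9 meV.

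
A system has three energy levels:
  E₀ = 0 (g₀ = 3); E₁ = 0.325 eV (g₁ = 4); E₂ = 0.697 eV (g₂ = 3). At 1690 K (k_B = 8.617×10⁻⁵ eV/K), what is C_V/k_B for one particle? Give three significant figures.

0.688

k_BT = 8.617×10⁻⁵ × 1690 K = 0.14563 eV.
Eᵢ/kT = 0, 2.2317, 4.7861.
Z = Σ gᵢe^(−Eᵢ/kT) = 3·e^(−0) + 4·e^(−2.2317) + 3·e^(−4.7861) = 3.0000 + 0.42938 + 0.025035 = 3.4544.
⟨E⟩ = 0.045449 eV, ⟨E²⟩ = 0.016650 eV².
C_V/k_B = (⟨E²⟩ − ⟨E⟩²)/(kT)² = (0.016650 − 0.0020656)/0.021208 = 0.688.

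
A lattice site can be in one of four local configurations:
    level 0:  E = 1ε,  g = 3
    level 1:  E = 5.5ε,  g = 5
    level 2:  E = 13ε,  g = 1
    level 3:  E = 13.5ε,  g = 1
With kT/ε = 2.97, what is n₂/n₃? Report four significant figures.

1.183

n₂/n₃ = (g₂/g₃) exp[−(E₂−E₃)/kT] = (1/1) × exp(−(-0.5ε)/(2.97ε)) = (1/1) × exp(0.168350) = 1.183.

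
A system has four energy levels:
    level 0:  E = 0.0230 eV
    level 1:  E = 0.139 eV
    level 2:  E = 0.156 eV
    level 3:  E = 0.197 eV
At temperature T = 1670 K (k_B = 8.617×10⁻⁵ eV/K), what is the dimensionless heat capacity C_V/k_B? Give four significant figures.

0.2396

k_BT = 8.617×10⁻⁵ × 1670 K = 0.143904 eV.
Eᵢ/kT = 0.159829, 0.965922, 1.08406, 1.36897.
Z = Σ e^(−Eᵢ/kT) = e^(−0.159829) + e^(−0.965922) + e^(−1.08406) + e^(−1.36897) = 0.852290 + 0.380632 + 0.338220 + 0.254369 = 1.82551.
⟨E⟩ = 0.0960737 eV, ⟨E²⟩ = 0.0141921 eV².
C_V/k_B = (⟨E²⟩ − ⟨E⟩²)/(kT)² = (0.0141921 − 0.00923016)/0.0207084 = 0.2396.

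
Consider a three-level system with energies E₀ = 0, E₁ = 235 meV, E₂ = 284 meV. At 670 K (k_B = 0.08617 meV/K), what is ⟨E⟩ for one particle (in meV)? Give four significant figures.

k_BT = 0.08617 × 670 K = 57.7339 meV.
Eᵢ/kT = 0, 4.07040, 4.91912.
Z = Σ e^(−Eᵢ/kT) = e^(−0) + e^(−4.07040) + e^(−4.91912) = 1.00000 + 0.0170706 + 0.00730556 = 1.02438.
⟨E⟩ = Σ Eᵢ e^(−Eᵢ/kT) / Z = (0·1.00000 + 235·0.0170706 + 284·0.00730556) / 1.02438 = 5.942 meV.

5.942 meV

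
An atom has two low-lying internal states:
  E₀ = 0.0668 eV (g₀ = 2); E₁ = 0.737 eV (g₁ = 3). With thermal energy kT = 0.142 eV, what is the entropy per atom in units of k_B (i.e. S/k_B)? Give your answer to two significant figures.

Eᵢ/kT = 0.4704, 5.190.
Z = Σ gᵢe^(−Eᵢ/kT) = 2·e^(−0.4704) + 3·e^(−5.190) = 1.250 + 0.01672 = 1.267.
⟨E⟩ = Σ EᵢPᵢ = 0.07563 eV.
S/k_B = ln Z + ⟨E⟩/kT = ln(1.267) + 0.07563/0.142 = 0.2367 + 0.5326 = 0.77.

0.77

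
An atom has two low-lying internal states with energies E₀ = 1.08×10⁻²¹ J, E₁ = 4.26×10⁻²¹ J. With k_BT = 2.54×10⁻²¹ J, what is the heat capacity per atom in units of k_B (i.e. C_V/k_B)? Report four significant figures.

Eᵢ/kT = 0.425197, 1.67717.
Z = Σ e^(−Eᵢ/kT) = e^(−0.425197) + e^(−1.67717) = 0.653641 + 0.186902 = 0.840543.
⟨E⟩ = 1.78710, ⟨E²⟩ = 4.94232.
C_V/k_B = (⟨E²⟩ − ⟨E⟩²)/(kT)² = (4.94232 − 3.19373)/6.45160 = 0.2710.

0.2710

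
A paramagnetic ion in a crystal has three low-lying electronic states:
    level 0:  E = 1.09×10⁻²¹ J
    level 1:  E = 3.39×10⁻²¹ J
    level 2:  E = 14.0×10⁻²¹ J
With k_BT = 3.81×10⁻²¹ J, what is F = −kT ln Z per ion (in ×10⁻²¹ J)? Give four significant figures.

-0.6541 ×10⁻²¹ J

Eᵢ/kT = 0.286089, 0.889764, 3.67454.
Z = Σ e^(−Eᵢ/kT) = e^(−0.286089) + e^(−0.889764) + e^(−3.67454) = 0.751196 + 0.410753 + 0.0253611 = 1.18731.
F = −kT ln Z = −3.81 × ln(1.18731) = −3.81 × 0.171690 = -0.6541 ×10⁻²¹ J.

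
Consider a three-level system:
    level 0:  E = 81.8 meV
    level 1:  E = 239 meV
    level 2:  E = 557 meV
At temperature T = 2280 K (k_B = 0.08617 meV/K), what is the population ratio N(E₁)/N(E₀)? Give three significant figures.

0.449

k_BT = 0.08617 × 2280 K = 196.47 meV.
n₁/n₀ = exp[−(E₁−E₀)/kT] = exp(−(157.2 meV)/(196.47 meV)) = exp(-0.80012) = 0.449.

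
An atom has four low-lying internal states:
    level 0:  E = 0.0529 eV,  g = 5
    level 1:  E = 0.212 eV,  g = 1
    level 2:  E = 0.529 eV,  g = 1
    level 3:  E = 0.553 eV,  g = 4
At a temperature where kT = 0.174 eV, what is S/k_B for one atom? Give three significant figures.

1.95

Eᵢ/kT = 0.30402, 1.2184, 3.0402, 3.1782.
Z = Σ gᵢe^(−Eᵢ/kT) = 5·e^(−0.30402) + 1·e^(−1.2184) + 1·e^(−3.0402) + 4·e^(−3.1782) = 3.6892 + 0.29570 + 0.047825 + 0.16664 = 4.1994.
⟨E⟩ = Σ EᵢPᵢ = 0.089370 eV.
S/k_B = ln Z + ⟨E⟩/kT = ln(4.1994) + 0.089370/0.174 = 1.4349 + 0.51362 = 1.95.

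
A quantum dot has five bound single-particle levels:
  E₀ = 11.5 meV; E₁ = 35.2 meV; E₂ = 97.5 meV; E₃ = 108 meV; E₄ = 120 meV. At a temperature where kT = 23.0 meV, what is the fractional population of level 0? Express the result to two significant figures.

Eᵢ/kT = 0.5000, 1.530, 4.239, 4.696, 5.217.
Z = Σ e^(−Eᵢ/kT) = e^(−0.5000) + e^(−1.530) + e^(−4.239) + e^(−4.696) + e^(−5.217) = 0.6065 + 0.2165 + 0.01442 + 0.009132 + 0.005424 = 0.8520.
P₀ = e^(−E₀/kT) / Z = 0.6065/0.8520 = 0.71.

0.71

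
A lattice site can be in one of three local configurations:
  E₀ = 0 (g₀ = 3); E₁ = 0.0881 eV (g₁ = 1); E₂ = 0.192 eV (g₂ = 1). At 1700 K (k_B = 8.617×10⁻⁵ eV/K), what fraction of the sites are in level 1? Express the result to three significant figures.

k_BT = 8.617×10⁻⁵ × 1700 K = 0.14649 eV.
Eᵢ/kT = 0, 0.60141, 1.3107.
Z = Σ gᵢe^(−Eᵢ/kT) = 3·e^(−0) + 1·e^(−0.60141) + 1·e^(−1.3107) = 3.0000 + 0.54804 + 0.26963 = 3.8177.
P₁ = g₁ e^(−E₁/kT) / Z = 0.54804/3.8177 = 0.144.

0.144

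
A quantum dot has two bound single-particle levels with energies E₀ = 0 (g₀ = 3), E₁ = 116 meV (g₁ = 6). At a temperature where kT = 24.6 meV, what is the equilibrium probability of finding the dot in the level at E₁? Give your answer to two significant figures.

Eᵢ/kT = 0, 4.715.
Z = Σ gᵢe^(−Eᵢ/kT) = 3·e^(−0) + 6·e^(−4.715) = 3.000 + 0.05376 = 3.054.
P₁ = g₁ e^(−E₁/kT) / Z = 0.05376/3.054 = 0.018.

0.018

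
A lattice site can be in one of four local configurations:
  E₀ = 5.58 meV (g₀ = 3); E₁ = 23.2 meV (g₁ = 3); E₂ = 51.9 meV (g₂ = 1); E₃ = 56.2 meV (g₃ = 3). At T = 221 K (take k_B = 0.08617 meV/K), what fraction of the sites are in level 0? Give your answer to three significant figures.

0.669

k_BT = 0.08617 × 221 K = 19.044 meV.
Eᵢ/kT = 0.29301, 1.2182, 2.7253, 2.9511.
Z = Σ gᵢe^(−Eᵢ/kT) = 3·e^(−0.29301) + 3·e^(−1.2182) + 1·e^(−2.7253) + 3·e^(−2.9511) = 2.2380 + 0.88729 + 0.065527 + 0.15685 = 3.3477.
P₀ = g₀ e^(−E₀/kT) / Z = 2.2380/3.3477 = 0.669.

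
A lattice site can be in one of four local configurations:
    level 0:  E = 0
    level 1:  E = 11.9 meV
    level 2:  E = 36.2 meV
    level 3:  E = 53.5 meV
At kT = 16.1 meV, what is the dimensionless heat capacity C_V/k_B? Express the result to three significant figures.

Eᵢ/kT = 0, 0.73913, 2.2484, 3.3230.
Z = Σ e^(−Eᵢ/kT) = e^(−0) + e^(−0.73913) + e^(−2.2484) + e^(−3.3230) = 1.0000 + 0.47753 + 0.10557 + 0.036045 = 1.6191.
⟨E⟩ = 7.0611 meV, ⟨E²⟩ = 190.93 meV².
C_V/k_B = (⟨E²⟩ − ⟨E⟩²)/(kT)² = (190.93 − 49.859)/259.21 = 0.544.

0.544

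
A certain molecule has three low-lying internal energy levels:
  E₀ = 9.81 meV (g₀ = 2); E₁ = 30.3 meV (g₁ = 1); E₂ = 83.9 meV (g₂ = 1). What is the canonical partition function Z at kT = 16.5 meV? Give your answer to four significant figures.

Eᵢ/kT = 0.594545, 1.83636, 5.08485.
Z = Σ gᵢe^(−Eᵢ/kT) = 2·e^(−0.594545) + 1·e^(−1.83636) + 1·e^(−5.08485) = 1.10363 + 0.159397 + 0.00618982 = 1.26922.

Z = 1.269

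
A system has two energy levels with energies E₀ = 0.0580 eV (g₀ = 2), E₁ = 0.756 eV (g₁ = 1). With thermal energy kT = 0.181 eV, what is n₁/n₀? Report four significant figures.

0.01057

n₁/n₀ = (g₁/g₀) exp[−(E₁−E₀)/kT] = (1/2) × exp(−(0.6980 eV)/(0.181 eV)) = (1/2) × exp(-3.85635) = 0.01057.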